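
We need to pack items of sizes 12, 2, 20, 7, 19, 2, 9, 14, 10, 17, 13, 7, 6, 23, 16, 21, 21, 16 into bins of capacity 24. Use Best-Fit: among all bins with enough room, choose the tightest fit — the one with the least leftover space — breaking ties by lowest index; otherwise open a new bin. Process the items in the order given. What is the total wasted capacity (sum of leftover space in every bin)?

29

12 → bin 1 (remaining 12)
2 → bin 1 (remaining 10)
20 → bin 2 (remaining 4)
7 → bin 1 (remaining 3)
19 → bin 3 (remaining 5)
2 → bin 1 (remaining 1)
9 → bin 4 (remaining 15)
14 → bin 4 (remaining 1)
10 → bin 5 (remaining 14)
17 → bin 6 (remaining 7)
13 → bin 5 (remaining 1)
7 → bin 6 (remaining 0)
6 → bin 7 (remaining 18)
23 → bin 8 (remaining 1)
16 → bin 7 (remaining 2)
21 → bin 9 (remaining 3)
21 → bin 10 (remaining 3)
16 → bin 11 (remaining 8)
11 bins × 24 = 264; used 235; unused 29.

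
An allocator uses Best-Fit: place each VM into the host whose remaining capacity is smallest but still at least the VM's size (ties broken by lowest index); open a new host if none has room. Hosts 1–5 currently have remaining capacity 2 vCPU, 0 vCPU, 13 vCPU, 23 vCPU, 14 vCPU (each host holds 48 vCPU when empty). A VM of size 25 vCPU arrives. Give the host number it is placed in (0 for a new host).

0

No host has ≥ 25 vCPU free, so a new host is opened.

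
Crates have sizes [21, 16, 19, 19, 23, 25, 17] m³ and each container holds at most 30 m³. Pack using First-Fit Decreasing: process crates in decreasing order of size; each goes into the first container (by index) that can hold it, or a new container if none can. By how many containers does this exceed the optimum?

First-Fit Decreasing: [25] [23] [21] [19] [19] [17] [16] → 7 containers.
7 crates exceed 15 m³ (half the capacity), and no two of those can share a container, so at least 7 containers are needed.
So 7 is already optimal.

0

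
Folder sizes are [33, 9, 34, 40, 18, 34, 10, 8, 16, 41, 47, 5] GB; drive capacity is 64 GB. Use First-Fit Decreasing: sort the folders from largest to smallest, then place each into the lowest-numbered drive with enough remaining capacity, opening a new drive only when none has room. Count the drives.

6 drives

Sorted descending: 47, 41, 40, 34, 34, 33, 18, 16, 10, 9, 8, 5.
drive 1: place 47 GB, 17 GB left
drive 2: place 41 GB, 23 GB left
drive 3: place 40 GB, 24 GB left
drive 4: place 34 GB, 30 GB left
drive 5: place 34 GB, 30 GB left
drive 6: place 33 GB, 31 GB left
drive 2: place 18 GB, 5 GB left
drive 1: place 16 GB, 1 GB left
drive 3: place 10 GB, 14 GB left
drive 3: place 9 GB, 5 GB left
drive 4: place 8 GB, 22 GB left
drive 2: place 5 GB, 0 GB left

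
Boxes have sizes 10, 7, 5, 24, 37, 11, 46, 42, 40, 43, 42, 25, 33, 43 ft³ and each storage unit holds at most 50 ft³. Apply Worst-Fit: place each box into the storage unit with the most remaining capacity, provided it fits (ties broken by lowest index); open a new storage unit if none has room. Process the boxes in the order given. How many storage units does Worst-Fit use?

Put 10 ft³ in storage unit 1; 40 ft³ remain.
Put 7 ft³ in storage unit 1; 33 ft³ remain.
Put 5 ft³ in storage unit 1; 28 ft³ remain.
Put 24 ft³ in storage unit 1; 4 ft³ remain.
Put 37 ft³ in storage unit 2; 13 ft³ remain.
Put 11 ft³ in storage unit 2; 2 ft³ remain.
Put 46 ft³ in storage unit 3; 4 ft³ remain.
Put 42 ft³ in storage unit 4; 8 ft³ remain.
Put 40 ft³ in storage unit 5; 10 ft³ remain.
Put 43 ft³ in storage unit 6; 7 ft³ remain.
Put 42 ft³ in storage unit 7; 8 ft³ remain.
Put 25 ft³ in storage unit 8; 25 ft³ remain.
Put 33 ft³ in storage unit 9; 17 ft³ remain.
Put 43 ft³ in storage unit 10; 7 ft³ remain.

10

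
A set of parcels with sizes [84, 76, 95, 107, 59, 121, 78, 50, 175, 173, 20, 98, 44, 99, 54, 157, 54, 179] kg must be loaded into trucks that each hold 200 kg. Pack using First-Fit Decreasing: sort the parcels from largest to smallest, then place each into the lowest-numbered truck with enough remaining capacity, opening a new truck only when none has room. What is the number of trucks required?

Sorted descending: 179, 175, 173, 157, 121, 107, 99, 98, 95, 84, 78, 76, 59, 54, 54, 50, 44, 20.
truck 1: place 179 kg, 21 kg left
truck 2: place 175 kg, 25 kg left
truck 3: place 173 kg, 27 kg left
truck 4: place 157 kg, 43 kg left
truck 5: place 121 kg, 79 kg left
truck 6: place 107 kg, 93 kg left
truck 7: place 99 kg, 101 kg left
truck 7: place 98 kg, 3 kg left
truck 8: place 95 kg, 105 kg left
truck 6: place 84 kg, 9 kg left
truck 5: place 78 kg, 1 kg left
truck 8: place 76 kg, 29 kg left
truck 9: place 59 kg, 141 kg left
truck 9: place 54 kg, 87 kg left
truck 9: place 54 kg, 33 kg left
truck 10: place 50 kg, 150 kg left
truck 10: place 44 kg, 106 kg left
truck 1: place 20 kg, 1 kg left

10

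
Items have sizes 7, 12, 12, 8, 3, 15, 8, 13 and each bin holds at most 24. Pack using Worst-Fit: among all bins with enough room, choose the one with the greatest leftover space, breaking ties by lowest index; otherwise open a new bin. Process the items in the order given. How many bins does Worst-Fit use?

4 bins

7 → bin 1 (remaining 17)
12 → bin 1 (remaining 5)
12 → bin 2 (remaining 12)
8 → bin 2 (remaining 4)
3 → bin 1 (remaining 2)
15 → bin 3 (remaining 9)
8 → bin 3 (remaining 1)
13 → bin 4 (remaining 11)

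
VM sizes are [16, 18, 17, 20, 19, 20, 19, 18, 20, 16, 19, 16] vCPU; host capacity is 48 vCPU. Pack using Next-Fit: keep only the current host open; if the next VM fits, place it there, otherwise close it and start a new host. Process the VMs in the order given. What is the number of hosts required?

host 1: place 16 vCPU, 32 vCPU left
host 1: place 18 vCPU, 14 vCPU left
host 2: place 17 vCPU, 31 vCPU left
host 2: place 20 vCPU, 11 vCPU left
host 3: place 19 vCPU, 29 vCPU left
host 3: place 20 vCPU, 9 vCPU left
host 4: place 19 vCPU, 29 vCPU left
host 4: place 18 vCPU, 11 vCPU left
host 5: place 20 vCPU, 28 vCPU left
host 5: place 16 vCPU, 12 vCPU left
host 6: place 19 vCPU, 29 vCPU left
host 6: place 16 vCPU, 13 vCPU left

6 hosts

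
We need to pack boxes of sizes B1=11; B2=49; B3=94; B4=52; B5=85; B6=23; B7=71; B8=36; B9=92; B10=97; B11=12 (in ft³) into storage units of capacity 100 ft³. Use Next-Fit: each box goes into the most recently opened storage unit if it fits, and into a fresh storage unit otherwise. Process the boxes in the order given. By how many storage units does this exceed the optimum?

Next-Fit: [11,49] [94] [52] [85] [23,71] [36] [92] [97] [12] → 9 storage units.
Total size 622 ft³; any packing needs at least ⌈622/100⌉ = 7 storage units.
An optimal packing achieves that bound: [97] [94] [92] [85,12] [71,23] [52,36,11] [49] → 7 storage units.
Excess: 9 − 7 = 2.

2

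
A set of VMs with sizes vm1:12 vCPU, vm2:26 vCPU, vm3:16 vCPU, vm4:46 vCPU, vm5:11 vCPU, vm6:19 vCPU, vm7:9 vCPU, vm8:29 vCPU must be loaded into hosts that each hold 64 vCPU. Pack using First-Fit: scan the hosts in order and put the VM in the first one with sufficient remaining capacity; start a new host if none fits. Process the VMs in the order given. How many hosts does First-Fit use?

3

host 1: place vm1 (12 vCPU), 52 vCPU left
host 1: place vm2 (26 vCPU), 26 vCPU left
host 1: place vm3 (16 vCPU), 10 vCPU left
host 2: place vm4 (46 vCPU), 18 vCPU left
host 2: place vm5 (11 vCPU), 7 vCPU left
host 3: place vm6 (19 vCPU), 45 vCPU left
host 1: place vm7 (9 vCPU), 1 vCPU left
host 3: place vm8 (29 vCPU), 16 vCPU left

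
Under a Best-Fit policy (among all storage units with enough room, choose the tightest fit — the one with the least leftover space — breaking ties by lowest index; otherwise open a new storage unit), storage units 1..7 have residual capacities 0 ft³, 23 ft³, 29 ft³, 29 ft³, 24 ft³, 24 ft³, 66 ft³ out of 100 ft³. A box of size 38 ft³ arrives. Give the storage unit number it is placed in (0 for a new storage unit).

7

Storage units with room: storage unit 7 (66 ft³).
Tightest fit is storage unit 7 with 66 ft³ free.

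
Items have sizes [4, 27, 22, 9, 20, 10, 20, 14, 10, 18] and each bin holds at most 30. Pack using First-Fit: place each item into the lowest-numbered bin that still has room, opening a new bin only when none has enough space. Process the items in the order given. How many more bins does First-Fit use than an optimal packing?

First-Fit: [4,22] [27] [9,20] [10,20] [14,10] [18] → 6 bins.
Total size 154; any packing needs at least ⌈154/30⌉ = 6 bins.
So 6 is already optimal.

0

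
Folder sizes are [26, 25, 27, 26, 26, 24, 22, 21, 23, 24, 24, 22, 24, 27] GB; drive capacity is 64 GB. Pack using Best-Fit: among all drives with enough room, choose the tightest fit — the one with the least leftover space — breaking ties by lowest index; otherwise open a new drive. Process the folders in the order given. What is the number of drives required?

drive 1: place 26 GB, 38 GB left
drive 1: place 25 GB, 13 GB left
drive 2: place 27 GB, 37 GB left
drive 2: place 26 GB, 11 GB left
drive 3: place 26 GB, 38 GB left
drive 3: place 24 GB, 14 GB left
drive 4: place 22 GB, 42 GB left
drive 4: place 21 GB, 21 GB left
drive 5: place 23 GB, 41 GB left
drive 5: place 24 GB, 17 GB left
drive 6: place 24 GB, 40 GB left
drive 6: place 22 GB, 18 GB left
drive 7: place 24 GB, 40 GB left
drive 7: place 27 GB, 13 GB left
Final drives: [26,25] [27,26] [26,24] [22,21] [23,24] [24,22] [24,27].

7 drives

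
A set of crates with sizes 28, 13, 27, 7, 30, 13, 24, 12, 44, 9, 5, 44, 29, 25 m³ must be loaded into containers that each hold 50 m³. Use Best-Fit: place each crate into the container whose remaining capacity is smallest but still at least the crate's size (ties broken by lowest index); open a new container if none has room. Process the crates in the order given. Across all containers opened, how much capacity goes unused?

40

Put 28 m³ in container 1; 22 m³ remain.
Put 13 m³ in container 1; 9 m³ remain.
Put 27 m³ in container 2; 23 m³ remain.
Put 7 m³ in container 1; 2 m³ remain.
Put 30 m³ in container 3; 20 m³ remain.
Put 13 m³ in container 3; 7 m³ remain.
Put 24 m³ in container 4; 26 m³ remain.
Put 12 m³ in container 2; 11 m³ remain.
Put 44 m³ in container 5; 6 m³ remain.
Put 9 m³ in container 2; 2 m³ remain.
Put 5 m³ in container 5; 1 m³ remain.
Put 44 m³ in container 6; 6 m³ remain.
Put 29 m³ in container 7; 21 m³ remain.
Put 25 m³ in container 4; 1 m³ remain.
7 containers × 50 m³ = 350 m³; used 310 m³; unused 40 m³.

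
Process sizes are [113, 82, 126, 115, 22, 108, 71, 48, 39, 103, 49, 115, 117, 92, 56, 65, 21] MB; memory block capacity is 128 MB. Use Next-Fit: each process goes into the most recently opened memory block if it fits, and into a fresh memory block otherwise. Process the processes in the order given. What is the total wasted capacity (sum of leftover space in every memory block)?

578

Put 113 MB in memory block 1; 15 MB remain.
Put 82 MB in memory block 2; 46 MB remain.
Put 126 MB in memory block 3; 2 MB remain.
Put 115 MB in memory block 4; 13 MB remain.
Put 22 MB in memory block 5; 106 MB remain.
Put 108 MB in memory block 6; 20 MB remain.
Put 71 MB in memory block 7; 57 MB remain.
Put 48 MB in memory block 7; 9 MB remain.
Put 39 MB in memory block 8; 89 MB remain.
Put 103 MB in memory block 9; 25 MB remain.
Put 49 MB in memory block 10; 79 MB remain.
Put 115 MB in memory block 11; 13 MB remain.
Put 117 MB in memory block 12; 11 MB remain.
Put 92 MB in memory block 13; 36 MB remain.
Put 56 MB in memory block 14; 72 MB remain.
Put 65 MB in memory block 14; 7 MB remain.
Put 21 MB in memory block 15; 107 MB remain.
15 memory blocks × 128 MB = 1920 MB; used 1342 MB; unused 578 MB.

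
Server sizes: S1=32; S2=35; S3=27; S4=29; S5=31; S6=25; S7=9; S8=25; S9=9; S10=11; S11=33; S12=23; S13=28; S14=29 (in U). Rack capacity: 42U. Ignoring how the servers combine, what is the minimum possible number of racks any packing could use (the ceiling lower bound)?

9 racks

Total size = 32 + 35 + 27 + 29 + 31 + 25 + 9 + 25 + 9 + 11 + 33 + 23 + 28 + 29 = 346U.
⌈346 / 42⌉ = 9.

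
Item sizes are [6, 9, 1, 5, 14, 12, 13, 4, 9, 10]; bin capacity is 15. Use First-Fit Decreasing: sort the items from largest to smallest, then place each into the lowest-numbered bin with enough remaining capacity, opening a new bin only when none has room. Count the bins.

Sorted descending: 14, 13, 12, 10, 9, 9, 6, 5, 4, 1.
Put 14 in bin 1; 1 remain.
Put 13 in bin 2; 2 remain.
Put 12 in bin 3; 3 remain.
Put 10 in bin 4; 5 remain.
Put 9 in bin 5; 6 remain.
Put 9 in bin 6; 6 remain.
Put 6 in bin 5; 0 remain.
Put 5 in bin 4; 0 remain.
Put 4 in bin 6; 2 remain.
Put 1 in bin 1; 0 remain.
Final bins: [14,1] [13] [12] [10,5] [9,6] [9,4].

6 bins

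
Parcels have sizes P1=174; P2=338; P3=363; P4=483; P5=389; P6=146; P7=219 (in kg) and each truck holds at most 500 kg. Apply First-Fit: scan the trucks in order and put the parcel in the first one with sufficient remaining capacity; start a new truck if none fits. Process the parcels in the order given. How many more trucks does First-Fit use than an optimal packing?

1

First-Fit: [174,146] [338] [363] [483] [389] [219] → 6 trucks.
Total size 2112 kg; any packing needs at least ⌈2112/500⌉ = 5 trucks.
An optimal packing achieves that bound: [483] [389] [363] [338,146] [219,174] → 5 trucks.
Excess: 6 − 5 = 1.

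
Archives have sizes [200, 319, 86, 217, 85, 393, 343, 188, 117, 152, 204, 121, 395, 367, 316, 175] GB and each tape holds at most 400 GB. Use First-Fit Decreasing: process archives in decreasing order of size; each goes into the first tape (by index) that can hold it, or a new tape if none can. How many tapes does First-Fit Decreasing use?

Sorted descending: 395, 393, 367, 343, 319, 316, 217, 204, 200, 188, 175, 152, 121, 117, 86, 85.
tape 1: place 395 GB, 5 GB left
tape 2: place 393 GB, 7 GB left
tape 3: place 367 GB, 33 GB left
tape 4: place 343 GB, 57 GB left
tape 5: place 319 GB, 81 GB left
tape 6: place 316 GB, 84 GB left
tape 7: place 217 GB, 183 GB left
tape 8: place 204 GB, 196 GB left
tape 9: place 200 GB, 200 GB left
tape 8: place 188 GB, 8 GB left
tape 7: place 175 GB, 8 GB left
tape 9: place 152 GB, 48 GB left
tape 10: place 121 GB, 279 GB left
tape 10: place 117 GB, 162 GB left
tape 10: place 86 GB, 76 GB left
tape 11: place 85 GB, 315 GB left
Final tapes: [395] [393] [367] [343] [319] [316] [217,175] [204,188] [200,152] [121,117,86] [85].

11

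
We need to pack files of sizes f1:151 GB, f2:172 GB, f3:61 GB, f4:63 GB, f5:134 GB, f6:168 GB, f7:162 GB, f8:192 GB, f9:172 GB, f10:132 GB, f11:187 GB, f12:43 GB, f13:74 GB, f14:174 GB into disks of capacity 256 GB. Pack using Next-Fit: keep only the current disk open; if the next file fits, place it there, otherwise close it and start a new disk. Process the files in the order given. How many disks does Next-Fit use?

10

Put f1 (151 GB) in disk 1; 105 GB remain.
Put f2 (172 GB) in disk 2; 84 GB remain.
Put f3 (61 GB) in disk 2; 23 GB remain.
Put f4 (63 GB) in disk 3; 193 GB remain.
Put f5 (134 GB) in disk 3; 59 GB remain.
Put f6 (168 GB) in disk 4; 88 GB remain.
Put f7 (162 GB) in disk 5; 94 GB remain.
Put f8 (192 GB) in disk 6; 64 GB remain.
Put f9 (172 GB) in disk 7; 84 GB remain.
Put f10 (132 GB) in disk 8; 124 GB remain.
Put f11 (187 GB) in disk 9; 69 GB remain.
Put f12 (43 GB) in disk 9; 26 GB remain.
Put f13 (74 GB) in disk 10; 182 GB remain.
Put f14 (174 GB) in disk 10; 8 GB remain.
Final disks: [151] [172,61] [63,134] [168] [162] [192] [172] [132] [187,43] [74,174].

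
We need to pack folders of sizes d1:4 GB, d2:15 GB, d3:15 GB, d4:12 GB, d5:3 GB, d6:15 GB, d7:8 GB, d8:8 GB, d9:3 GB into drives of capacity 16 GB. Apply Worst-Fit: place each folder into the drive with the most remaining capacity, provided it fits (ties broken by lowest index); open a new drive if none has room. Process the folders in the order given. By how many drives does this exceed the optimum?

Worst-Fit: [4,12] [15] [15] [3,8] [15] [8,3] → 6 drives.
Total size 83 GB; any packing needs at least ⌈83/16⌉ = 6 drives.
So 6 is already optimal.

0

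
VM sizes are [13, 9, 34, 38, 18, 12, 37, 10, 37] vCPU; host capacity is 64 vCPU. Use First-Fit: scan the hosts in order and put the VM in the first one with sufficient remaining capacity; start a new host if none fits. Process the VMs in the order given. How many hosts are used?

Put 13 vCPU in host 1; 51 vCPU remain.
Put 9 vCPU in host 1; 42 vCPU remain.
Put 34 vCPU in host 1; 8 vCPU remain.
Put 38 vCPU in host 2; 26 vCPU remain.
Put 18 vCPU in host 2; 8 vCPU remain.
Put 12 vCPU in host 3; 52 vCPU remain.
Put 37 vCPU in host 3; 15 vCPU remain.
Put 10 vCPU in host 3; 5 vCPU remain.
Put 37 vCPU in host 4; 27 vCPU remain.
Final hosts: [13,9,34] [38,18] [12,37,10] [37].

4 hosts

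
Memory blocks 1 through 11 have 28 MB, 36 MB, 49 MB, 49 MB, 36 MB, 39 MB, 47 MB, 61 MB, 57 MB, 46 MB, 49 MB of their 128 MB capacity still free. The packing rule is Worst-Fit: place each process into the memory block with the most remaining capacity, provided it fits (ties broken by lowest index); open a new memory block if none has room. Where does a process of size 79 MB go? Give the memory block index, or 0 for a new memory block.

0

No memory block has ≥ 79 MB free, so a new memory block is opened.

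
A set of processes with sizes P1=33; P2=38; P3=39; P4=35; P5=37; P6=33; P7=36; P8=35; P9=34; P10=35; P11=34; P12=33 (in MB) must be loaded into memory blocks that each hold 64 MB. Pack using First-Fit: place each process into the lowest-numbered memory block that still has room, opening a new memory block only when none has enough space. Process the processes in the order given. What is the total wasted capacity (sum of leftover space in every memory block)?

Put P1 (33 MB) in memory block 1; 31 MB remain.
Put P2 (38 MB) in memory block 2; 26 MB remain.
Put P3 (39 MB) in memory block 3; 25 MB remain.
Put P4 (35 MB) in memory block 4; 29 MB remain.
Put P5 (37 MB) in memory block 5; 27 MB remain.
Put P6 (33 MB) in memory block 6; 31 MB remain.
Put P7 (36 MB) in memory block 7; 28 MB remain.
Put P8 (35 MB) in memory block 8; 29 MB remain.
Put P9 (34 MB) in memory block 9; 30 MB remain.
Put P10 (35 MB) in memory block 10; 29 MB remain.
Put P11 (34 MB) in memory block 11; 30 MB remain.
Put P12 (33 MB) in memory block 12; 31 MB remain.
12 memory blocks × 64 MB = 768 MB; used 422 MB; unused 346 MB.

346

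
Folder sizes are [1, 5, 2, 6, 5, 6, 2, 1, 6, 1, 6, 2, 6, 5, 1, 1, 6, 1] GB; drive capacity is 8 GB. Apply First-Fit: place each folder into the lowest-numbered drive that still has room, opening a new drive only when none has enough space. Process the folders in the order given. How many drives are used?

9

Put 1 GB in drive 1; 7 GB remain.
Put 5 GB in drive 1; 2 GB remain.
Put 2 GB in drive 1; 0 GB remain.
Put 6 GB in drive 2; 2 GB remain.
Put 5 GB in drive 3; 3 GB remain.
Put 6 GB in drive 4; 2 GB remain.
Put 2 GB in drive 2; 0 GB remain.
Put 1 GB in drive 3; 2 GB remain.
Put 6 GB in drive 5; 2 GB remain.
Put 1 GB in drive 3; 1 GB remain.
Put 6 GB in drive 6; 2 GB remain.
Put 2 GB in drive 4; 0 GB remain.
Put 6 GB in drive 7; 2 GB remain.
Put 5 GB in drive 8; 3 GB remain.
Put 1 GB in drive 3; 0 GB remain.
Put 1 GB in drive 5; 1 GB remain.
Put 6 GB in drive 9; 2 GB remain.
Put 1 GB in drive 5; 0 GB remain.
Final drives: [1,5,2] [6,2] [5,1,1,1] [6,2] [6,1,1] [6] [6] [5] [6].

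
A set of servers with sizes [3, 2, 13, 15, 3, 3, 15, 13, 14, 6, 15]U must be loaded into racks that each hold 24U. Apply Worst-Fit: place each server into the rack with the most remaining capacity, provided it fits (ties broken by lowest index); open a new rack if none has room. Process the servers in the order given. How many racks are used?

rack 1: place 3U, 21U left
rack 1: place 2U, 19U left
rack 1: place 13U, 6U left
rack 2: place 15U, 9U left
rack 2: place 3U, 6U left
rack 1: place 3U, 3U left
rack 3: place 15U, 9U left
rack 4: place 13U, 11U left
rack 5: place 14U, 10U left
rack 4: place 6U, 5U left
rack 6: place 15U, 9U left

6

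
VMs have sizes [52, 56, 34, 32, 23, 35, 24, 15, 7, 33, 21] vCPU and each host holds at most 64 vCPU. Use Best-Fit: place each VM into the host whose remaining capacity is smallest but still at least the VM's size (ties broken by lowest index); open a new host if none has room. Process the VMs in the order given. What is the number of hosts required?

6 hosts

52 vCPU → host 1 (remaining 12 vCPU)
56 vCPU → host 2 (remaining 8 vCPU)
34 vCPU → host 3 (remaining 30 vCPU)
32 vCPU → host 4 (remaining 32 vCPU)
23 vCPU → host 3 (remaining 7 vCPU)
35 vCPU → host 5 (remaining 29 vCPU)
24 vCPU → host 5 (remaining 5 vCPU)
15 vCPU → host 4 (remaining 17 vCPU)
7 vCPU → host 3 (remaining 0 vCPU)
33 vCPU → host 6 (remaining 31 vCPU)
21 vCPU → host 6 (remaining 10 vCPU)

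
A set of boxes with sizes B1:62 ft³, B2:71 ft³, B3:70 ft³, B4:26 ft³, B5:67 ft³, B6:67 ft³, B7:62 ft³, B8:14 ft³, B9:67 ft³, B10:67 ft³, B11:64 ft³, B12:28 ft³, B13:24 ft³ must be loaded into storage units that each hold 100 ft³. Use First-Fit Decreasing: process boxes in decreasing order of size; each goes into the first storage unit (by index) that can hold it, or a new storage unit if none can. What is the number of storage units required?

9 storage units

Sorted descending: 71, 70, 67, 67, 67, 67, 64, 62, 62, 28, 26, 24, 14.
71 ft³ → storage unit 1 (remaining 29 ft³)
70 ft³ → storage unit 2 (remaining 30 ft³)
67 ft³ → storage unit 3 (remaining 33 ft³)
67 ft³ → storage unit 4 (remaining 33 ft³)
67 ft³ → storage unit 5 (remaining 33 ft³)
67 ft³ → storage unit 6 (remaining 33 ft³)
64 ft³ → storage unit 7 (remaining 36 ft³)
62 ft³ → storage unit 8 (remaining 38 ft³)
62 ft³ → storage unit 9 (remaining 38 ft³)
28 ft³ → storage unit 1 (remaining 1 ft³)
26 ft³ → storage unit 2 (remaining 4 ft³)
24 ft³ → storage unit 3 (remaining 9 ft³)
14 ft³ → storage unit 4 (remaining 19 ft³)
Final storage units: [71,28] [70,26] [67,24] [67,14] [67] [67] [64] [62] [62].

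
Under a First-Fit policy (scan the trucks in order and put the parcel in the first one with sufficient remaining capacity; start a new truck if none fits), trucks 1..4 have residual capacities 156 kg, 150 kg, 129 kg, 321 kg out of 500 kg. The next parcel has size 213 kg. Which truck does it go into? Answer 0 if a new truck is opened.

4

Trucks with room: truck 4 (321 kg).
The first with room is truck 4.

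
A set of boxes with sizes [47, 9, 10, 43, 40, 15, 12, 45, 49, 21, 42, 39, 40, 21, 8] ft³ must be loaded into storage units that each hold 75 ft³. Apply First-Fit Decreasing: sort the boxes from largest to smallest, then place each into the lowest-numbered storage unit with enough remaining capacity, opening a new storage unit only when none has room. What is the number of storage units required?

Sorted descending: 49, 47, 45, 43, 42, 40, 40, 39, 21, 21, 15, 12, 10, 9, 8.
storage unit 1: place 49 ft³, 26 ft³ left
storage unit 2: place 47 ft³, 28 ft³ left
storage unit 3: place 45 ft³, 30 ft³ left
storage unit 4: place 43 ft³, 32 ft³ left
storage unit 5: place 42 ft³, 33 ft³ left
storage unit 6: place 40 ft³, 35 ft³ left
storage unit 7: place 40 ft³, 35 ft³ left
storage unit 8: place 39 ft³, 36 ft³ left
storage unit 1: place 21 ft³, 5 ft³ left
storage unit 2: place 21 ft³, 7 ft³ left
storage unit 3: place 15 ft³, 15 ft³ left
storage unit 3: place 12 ft³, 3 ft³ left
storage unit 4: place 10 ft³, 22 ft³ left
storage unit 4: place 9 ft³, 13 ft³ left
storage unit 4: place 8 ft³, 5 ft³ left
Final storage units: [49,21] [47,21] [45,15,12] [43,10,9,8] [42] [40] [40] [39].

8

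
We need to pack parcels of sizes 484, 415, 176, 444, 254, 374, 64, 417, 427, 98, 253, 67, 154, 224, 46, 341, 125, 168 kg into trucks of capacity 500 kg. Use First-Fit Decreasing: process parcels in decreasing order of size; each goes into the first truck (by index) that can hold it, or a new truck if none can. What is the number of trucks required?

Sorted descending: 484, 444, 427, 417, 415, 374, 341, 254, 253, 224, 176, 168, 154, 125, 98, 67, 64, 46.
Put 484 kg in truck 1; 16 kg remain.
Put 444 kg in truck 2; 56 kg remain.
Put 427 kg in truck 3; 73 kg remain.
Put 417 kg in truck 4; 83 kg remain.
Put 415 kg in truck 5; 85 kg remain.
Put 374 kg in truck 6; 126 kg remain.
Put 341 kg in truck 7; 159 kg remain.
Put 254 kg in truck 8; 246 kg remain.
Put 253 kg in truck 9; 247 kg remain.
Put 224 kg in truck 8; 22 kg remain.
Put 176 kg in truck 9; 71 kg remain.
Put 168 kg in truck 10; 332 kg remain.
Put 154 kg in truck 7; 5 kg remain.
Put 125 kg in truck 6; 1 kg remain.
Put 98 kg in truck 10; 234 kg remain.
Put 67 kg in truck 3; 6 kg remain.
Put 64 kg in truck 4; 19 kg remain.
Put 46 kg in truck 2; 10 kg remain.

10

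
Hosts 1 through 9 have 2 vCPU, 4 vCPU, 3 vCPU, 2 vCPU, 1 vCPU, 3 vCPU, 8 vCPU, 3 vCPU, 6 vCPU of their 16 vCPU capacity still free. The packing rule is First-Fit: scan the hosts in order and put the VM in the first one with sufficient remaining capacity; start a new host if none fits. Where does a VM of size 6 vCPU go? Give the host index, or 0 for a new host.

7

Hosts with room: host 7 (8 vCPU), host 9 (6 vCPU).
The first with room is host 7.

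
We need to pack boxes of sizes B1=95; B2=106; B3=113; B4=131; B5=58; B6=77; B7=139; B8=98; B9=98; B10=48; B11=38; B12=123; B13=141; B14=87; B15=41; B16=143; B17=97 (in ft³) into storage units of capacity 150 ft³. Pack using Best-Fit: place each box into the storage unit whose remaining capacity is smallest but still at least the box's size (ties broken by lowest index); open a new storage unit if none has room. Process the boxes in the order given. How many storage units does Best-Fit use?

13

storage unit 1: place B1 (95 ft³), 55 ft³ left
storage unit 2: place B2 (106 ft³), 44 ft³ left
storage unit 3: place B3 (113 ft³), 37 ft³ left
storage unit 4: place B4 (131 ft³), 19 ft³ left
storage unit 5: place B5 (58 ft³), 92 ft³ left
storage unit 5: place B6 (77 ft³), 15 ft³ left
storage unit 6: place B7 (139 ft³), 11 ft³ left
storage unit 7: place B8 (98 ft³), 52 ft³ left
storage unit 8: place B9 (98 ft³), 52 ft³ left
storage unit 7: place B10 (48 ft³), 4 ft³ left
storage unit 2: place B11 (38 ft³), 6 ft³ left
storage unit 9: place B12 (123 ft³), 27 ft³ left
storage unit 10: place B13 (141 ft³), 9 ft³ left
storage unit 11: place B14 (87 ft³), 63 ft³ left
storage unit 8: place B15 (41 ft³), 11 ft³ left
storage unit 12: place B16 (143 ft³), 7 ft³ left
storage unit 13: place B17 (97 ft³), 53 ft³ left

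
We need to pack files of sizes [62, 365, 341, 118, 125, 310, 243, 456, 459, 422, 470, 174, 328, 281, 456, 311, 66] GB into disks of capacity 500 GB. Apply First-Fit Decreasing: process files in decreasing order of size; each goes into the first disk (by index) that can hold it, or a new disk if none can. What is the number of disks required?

Sorted descending: 470, 459, 456, 456, 422, 365, 341, 328, 311, 310, 281, 243, 174, 125, 118, 66, 62.
470 GB → disk 1 (remaining 30 GB)
459 GB → disk 2 (remaining 41 GB)
456 GB → disk 3 (remaining 44 GB)
456 GB → disk 4 (remaining 44 GB)
422 GB → disk 5 (remaining 78 GB)
365 GB → disk 6 (remaining 135 GB)
341 GB → disk 7 (remaining 159 GB)
328 GB → disk 8 (remaining 172 GB)
311 GB → disk 9 (remaining 189 GB)
310 GB → disk 10 (remaining 190 GB)
281 GB → disk 11 (remaining 219 GB)
243 GB → disk 12 (remaining 257 GB)
174 GB → disk 9 (remaining 15 GB)
125 GB → disk 6 (remaining 10 GB)
118 GB → disk 7 (remaining 41 GB)
66 GB → disk 5 (remaining 12 GB)
62 GB → disk 8 (remaining 110 GB)
Final disks: [470] [459] [456] [456] [422,66] [365,125] [341,118] [328,62] [311,174] [310] [281] [243].

12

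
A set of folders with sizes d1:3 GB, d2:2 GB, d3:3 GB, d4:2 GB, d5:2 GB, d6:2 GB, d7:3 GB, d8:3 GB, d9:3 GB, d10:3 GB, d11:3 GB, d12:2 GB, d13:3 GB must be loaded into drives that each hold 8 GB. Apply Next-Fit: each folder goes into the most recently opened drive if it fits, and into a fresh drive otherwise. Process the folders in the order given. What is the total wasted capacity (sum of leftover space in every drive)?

6

Put d1 (3 GB) in drive 1; 5 GB remain.
Put d2 (2 GB) in drive 1; 3 GB remain.
Put d3 (3 GB) in drive 1; 0 GB remain.
Put d4 (2 GB) in drive 2; 6 GB remain.
Put d5 (2 GB) in drive 2; 4 GB remain.
Put d6 (2 GB) in drive 2; 2 GB remain.
Put d7 (3 GB) in drive 3; 5 GB remain.
Put d8 (3 GB) in drive 3; 2 GB remain.
Put d9 (3 GB) in drive 4; 5 GB remain.
Put d10 (3 GB) in drive 4; 2 GB remain.
Put d11 (3 GB) in drive 5; 5 GB remain.
Put d12 (2 GB) in drive 5; 3 GB remain.
Put d13 (3 GB) in drive 5; 0 GB remain.
5 drives × 8 GB = 40 GB; used 34 GB; unused 6 GB.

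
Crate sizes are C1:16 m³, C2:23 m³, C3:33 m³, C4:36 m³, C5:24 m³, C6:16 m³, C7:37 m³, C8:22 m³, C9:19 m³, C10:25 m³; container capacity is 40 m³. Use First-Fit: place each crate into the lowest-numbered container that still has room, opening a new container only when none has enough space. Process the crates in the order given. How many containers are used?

Put C1 (16 m³) in container 1; 24 m³ remain.
Put C2 (23 m³) in container 1; 1 m³ remain.
Put C3 (33 m³) in container 2; 7 m³ remain.
Put C4 (36 m³) in container 3; 4 m³ remain.
Put C5 (24 m³) in container 4; 16 m³ remain.
Put C6 (16 m³) in container 4; 0 m³ remain.
Put C7 (37 m³) in container 5; 3 m³ remain.
Put C8 (22 m³) in container 6; 18 m³ remain.
Put C9 (19 m³) in container 7; 21 m³ remain.
Put C10 (25 m³) in container 8; 15 m³ remain.
Final containers: [16,23] [33] [36] [24,16] [37] [22] [19] [25].

8 containers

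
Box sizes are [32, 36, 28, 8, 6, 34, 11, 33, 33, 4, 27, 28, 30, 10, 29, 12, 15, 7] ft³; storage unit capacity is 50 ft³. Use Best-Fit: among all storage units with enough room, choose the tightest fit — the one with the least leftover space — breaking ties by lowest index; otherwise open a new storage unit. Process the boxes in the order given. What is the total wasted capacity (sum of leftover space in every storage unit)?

Put 32 ft³ in storage unit 1; 18 ft³ remain.
Put 36 ft³ in storage unit 2; 14 ft³ remain.
Put 28 ft³ in storage unit 3; 22 ft³ remain.
Put 8 ft³ in storage unit 2; 6 ft³ remain.
Put 6 ft³ in storage unit 2; 0 ft³ remain.
Put 34 ft³ in storage unit 4; 16 ft³ remain.
Put 11 ft³ in storage unit 4; 5 ft³ remain.
Put 33 ft³ in storage unit 5; 17 ft³ remain.
Put 33 ft³ in storage unit 6; 17 ft³ remain.
Put 4 ft³ in storage unit 4; 1 ft³ remain.
Put 27 ft³ in storage unit 7; 23 ft³ remain.
Put 28 ft³ in storage unit 8; 22 ft³ remain.
Put 30 ft³ in storage unit 9; 20 ft³ remain.
Put 10 ft³ in storage unit 5; 7 ft³ remain.
Put 29 ft³ in storage unit 10; 21 ft³ remain.
Put 12 ft³ in storage unit 6; 5 ft³ remain.
Put 15 ft³ in storage unit 1; 3 ft³ remain.
Put 7 ft³ in storage unit 5; 0 ft³ remain.
10 storage units × 50 ft³ = 500 ft³; used 383 ft³; unused 117 ft³.

117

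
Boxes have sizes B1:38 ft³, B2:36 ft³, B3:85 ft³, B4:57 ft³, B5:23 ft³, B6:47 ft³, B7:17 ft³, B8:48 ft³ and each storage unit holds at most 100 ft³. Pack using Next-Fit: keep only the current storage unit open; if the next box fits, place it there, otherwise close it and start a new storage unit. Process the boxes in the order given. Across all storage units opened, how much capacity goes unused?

storage unit 1: place B1 (38 ft³), 62 ft³ left
storage unit 1: place B2 (36 ft³), 26 ft³ left
storage unit 2: place B3 (85 ft³), 15 ft³ left
storage unit 3: place B4 (57 ft³), 43 ft³ left
storage unit 3: place B5 (23 ft³), 20 ft³ left
storage unit 4: place B6 (47 ft³), 53 ft³ left
storage unit 4: place B7 (17 ft³), 36 ft³ left
storage unit 5: place B8 (48 ft³), 52 ft³ left
5 storage units × 100 ft³ = 500 ft³; used 351 ft³; unused 149 ft³.

149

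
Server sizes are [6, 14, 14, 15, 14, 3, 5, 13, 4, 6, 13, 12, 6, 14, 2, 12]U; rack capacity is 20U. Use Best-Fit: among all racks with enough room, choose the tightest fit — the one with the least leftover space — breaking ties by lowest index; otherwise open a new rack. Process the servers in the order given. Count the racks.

9 racks

rack 1: place 6U, 14U left
rack 1: place 14U, 0U left
rack 2: place 14U, 6U left
rack 3: place 15U, 5U left
rack 4: place 14U, 6U left
rack 3: place 3U, 2U left
rack 2: place 5U, 1U left
rack 5: place 13U, 7U left
rack 4: place 4U, 2U left
rack 5: place 6U, 1U left
rack 6: place 13U, 7U left
rack 7: place 12U, 8U left
rack 6: place 6U, 1U left
rack 8: place 14U, 6U left
rack 3: place 2U, 0U left
rack 9: place 12U, 8U left
Final racks: [6,14] [14,5] [15,3,2] [14,4] [13,6] [13,6] [12] [14] [12].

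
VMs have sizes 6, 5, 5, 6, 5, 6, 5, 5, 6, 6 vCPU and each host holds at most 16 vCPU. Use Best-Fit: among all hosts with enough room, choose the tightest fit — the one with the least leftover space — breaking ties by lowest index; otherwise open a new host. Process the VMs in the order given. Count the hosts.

4

Put 6 vCPU in host 1; 10 vCPU remain.
Put 5 vCPU in host 1; 5 vCPU remain.
Put 5 vCPU in host 1; 0 vCPU remain.
Put 6 vCPU in host 2; 10 vCPU remain.
Put 5 vCPU in host 2; 5 vCPU remain.
Put 6 vCPU in host 3; 10 vCPU remain.
Put 5 vCPU in host 2; 0 vCPU remain.
Put 5 vCPU in host 3; 5 vCPU remain.
Put 6 vCPU in host 4; 10 vCPU remain.
Put 6 vCPU in host 4; 4 vCPU remain.
Final hosts: [6,5,5] [6,5,5] [6,5] [6,6].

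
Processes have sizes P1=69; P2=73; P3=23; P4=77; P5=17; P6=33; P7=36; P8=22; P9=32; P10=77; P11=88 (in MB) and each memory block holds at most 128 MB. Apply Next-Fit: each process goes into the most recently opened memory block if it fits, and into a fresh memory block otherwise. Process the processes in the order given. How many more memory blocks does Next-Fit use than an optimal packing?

Next-Fit: [69] [73,23] [77,17,33] [36,22,32] [77] [88] → 6 memory blocks.
Total size 547 MB; any packing needs at least ⌈547/128⌉ = 5 memory blocks.
An optimal packing achieves that bound: [88,36] [77,33,17] [77,32] [73,23,22] [69] → 5 memory blocks.
Excess: 6 − 5 = 1.

1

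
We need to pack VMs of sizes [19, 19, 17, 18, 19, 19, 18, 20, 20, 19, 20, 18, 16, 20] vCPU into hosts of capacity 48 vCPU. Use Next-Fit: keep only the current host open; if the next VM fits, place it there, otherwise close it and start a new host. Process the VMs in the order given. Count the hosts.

Put 19 vCPU in host 1; 29 vCPU remain.
Put 19 vCPU in host 1; 10 vCPU remain.
Put 17 vCPU in host 2; 31 vCPU remain.
Put 18 vCPU in host 2; 13 vCPU remain.
Put 19 vCPU in host 3; 29 vCPU remain.
Put 19 vCPU in host 3; 10 vCPU remain.
Put 18 vCPU in host 4; 30 vCPU remain.
Put 20 vCPU in host 4; 10 vCPU remain.
Put 20 vCPU in host 5; 28 vCPU remain.
Put 19 vCPU in host 5; 9 vCPU remain.
Put 20 vCPU in host 6; 28 vCPU remain.
Put 18 vCPU in host 6; 10 vCPU remain.
Put 16 vCPU in host 7; 32 vCPU remain.
Put 20 vCPU in host 7; 12 vCPU remain.

7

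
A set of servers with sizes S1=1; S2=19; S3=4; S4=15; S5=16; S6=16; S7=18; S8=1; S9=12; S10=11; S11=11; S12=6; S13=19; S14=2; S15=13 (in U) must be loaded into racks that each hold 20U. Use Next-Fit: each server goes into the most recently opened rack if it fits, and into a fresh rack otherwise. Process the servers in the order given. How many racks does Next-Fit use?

rack 1: place S1 (1U), 19U left
rack 1: place S2 (19U), 0U left
rack 2: place S3 (4U), 16U left
rack 2: place S4 (15U), 1U left
rack 3: place S5 (16U), 4U left
rack 4: place S6 (16U), 4U left
rack 5: place S7 (18U), 2U left
rack 5: place S8 (1U), 1U left
rack 6: place S9 (12U), 8U left
rack 7: place S10 (11U), 9U left
rack 8: place S11 (11U), 9U left
rack 8: place S12 (6U), 3U left
rack 9: place S13 (19U), 1U left
rack 10: place S14 (2U), 18U left
rack 10: place S15 (13U), 5U left

10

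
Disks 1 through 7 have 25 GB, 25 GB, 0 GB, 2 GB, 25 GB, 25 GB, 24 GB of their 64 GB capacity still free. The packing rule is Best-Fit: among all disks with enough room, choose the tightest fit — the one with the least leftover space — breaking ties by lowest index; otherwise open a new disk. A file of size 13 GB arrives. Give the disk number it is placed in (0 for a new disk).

Disks with room: disk 1 (25 GB), disk 2 (25 GB), disk 5 (25 GB), disk 6 (25 GB), disk 7 (24 GB).
Tightest fit is disk 7 with 24 GB free.

7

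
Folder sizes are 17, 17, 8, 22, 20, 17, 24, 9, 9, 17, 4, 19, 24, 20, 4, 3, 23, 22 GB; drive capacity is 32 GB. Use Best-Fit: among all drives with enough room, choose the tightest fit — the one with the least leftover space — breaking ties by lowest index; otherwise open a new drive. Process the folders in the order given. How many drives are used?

Put 17 GB in drive 1; 15 GB remain.
Put 17 GB in drive 2; 15 GB remain.
Put 8 GB in drive 1; 7 GB remain.
Put 22 GB in drive 3; 10 GB remain.
Put 20 GB in drive 4; 12 GB remain.
Put 17 GB in drive 5; 15 GB remain.
Put 24 GB in drive 6; 8 GB remain.
Put 9 GB in drive 3; 1 GB remain.
Put 9 GB in drive 4; 3 GB remain.
Put 17 GB in drive 7; 15 GB remain.
Put 4 GB in drive 1; 3 GB remain.
Put 19 GB in drive 8; 13 GB remain.
Put 24 GB in drive 9; 8 GB remain.
Put 20 GB in drive 10; 12 GB remain.
Put 4 GB in drive 6; 4 GB remain.
Put 3 GB in drive 1; 0 GB remain.
Put 23 GB in drive 11; 9 GB remain.
Put 22 GB in drive 12; 10 GB remain.
Final drives: [17,8,4,3] [17] [22,9] [20,9] [17] [24,4] [17] [19] [24] [20] [23] [22].

12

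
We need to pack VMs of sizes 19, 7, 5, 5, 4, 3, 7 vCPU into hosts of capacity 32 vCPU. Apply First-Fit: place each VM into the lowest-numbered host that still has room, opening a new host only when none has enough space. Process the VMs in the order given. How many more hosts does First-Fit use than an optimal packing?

First-Fit: [19,7,5] [5,4,3,7] → 2 hosts.
Total size 50 vCPU; any packing needs at least ⌈50/32⌉ = 2 hosts.
So 2 is already optimal.

0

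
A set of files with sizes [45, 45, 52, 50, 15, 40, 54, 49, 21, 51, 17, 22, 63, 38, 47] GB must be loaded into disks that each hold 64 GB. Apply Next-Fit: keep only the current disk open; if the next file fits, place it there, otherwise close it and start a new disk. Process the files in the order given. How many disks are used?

13 disks

45 GB → disk 1 (remaining 19 GB)
45 GB → disk 2 (remaining 19 GB)
52 GB → disk 3 (remaining 12 GB)
50 GB → disk 4 (remaining 14 GB)
15 GB → disk 5 (remaining 49 GB)
40 GB → disk 5 (remaining 9 GB)
54 GB → disk 6 (remaining 10 GB)
49 GB → disk 7 (remaining 15 GB)
21 GB → disk 8 (remaining 43 GB)
51 GB → disk 9 (remaining 13 GB)
17 GB → disk 10 (remaining 47 GB)
22 GB → disk 10 (remaining 25 GB)
63 GB → disk 11 (remaining 1 GB)
38 GB → disk 12 (remaining 26 GB)
47 GB → disk 13 (remaining 17 GB)
Final disks: [45] [45] [52] [50] [15,40] [54] [49] [21] [51] [17,22] [63] [38] [47].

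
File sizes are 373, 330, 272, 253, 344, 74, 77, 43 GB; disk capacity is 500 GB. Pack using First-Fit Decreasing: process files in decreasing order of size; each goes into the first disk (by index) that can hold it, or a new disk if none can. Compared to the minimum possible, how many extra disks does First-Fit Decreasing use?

0

First-Fit Decreasing: [373,77,43] [344,74] [330] [272] [253] → 5 disks.
5 files exceed 250 GB (half the capacity), and no two of those can share a disk, so at least 5 disks are needed.
So 5 is already optimal.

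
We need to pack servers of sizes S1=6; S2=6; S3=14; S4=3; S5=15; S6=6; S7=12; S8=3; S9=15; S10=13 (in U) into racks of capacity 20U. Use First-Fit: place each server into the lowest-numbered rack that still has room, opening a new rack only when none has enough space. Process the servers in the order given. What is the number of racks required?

Put S1 (6U) in rack 1; 14U remain.
Put S2 (6U) in rack 1; 8U remain.
Put S3 (14U) in rack 2; 6U remain.
Put S4 (3U) in rack 1; 5U remain.
Put S5 (15U) in rack 3; 5U remain.
Put S6 (6U) in rack 2; 0U remain.
Put S7 (12U) in rack 4; 8U remain.
Put S8 (3U) in rack 1; 2U remain.
Put S9 (15U) in rack 5; 5U remain.
Put S10 (13U) in rack 6; 7U remain.

6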